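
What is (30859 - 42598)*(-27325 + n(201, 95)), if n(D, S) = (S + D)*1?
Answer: 317293431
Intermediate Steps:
n(D, S) = D + S (n(D, S) = (D + S)*1 = D + S)
(30859 - 42598)*(-27325 + n(201, 95)) = (30859 - 42598)*(-27325 + (201 + 95)) = -11739*(-27325 + 296) = -11739*(-27029) = 317293431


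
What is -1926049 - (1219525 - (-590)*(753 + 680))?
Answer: -3991044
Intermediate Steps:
-1926049 - (1219525 - (-590)*(753 + 680)) = -1926049 - (1219525 - (-590)*1433) = -1926049 - (1219525 - 1*(-845470)) = -1926049 - (1219525 + 845470) = -1926049 - 1*2064995 = -1926049 - 2064995 = -3991044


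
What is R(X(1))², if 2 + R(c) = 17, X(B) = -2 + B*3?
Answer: 225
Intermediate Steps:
X(B) = -2 + 3*B
R(c) = 15 (R(c) = -2 + 17 = 15)
R(X(1))² = 15² = 225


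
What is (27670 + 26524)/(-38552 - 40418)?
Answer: -27097/39485 ≈ -0.68626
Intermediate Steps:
(27670 + 26524)/(-38552 - 40418) = 54194/(-78970) = 54194*(-1/78970) = -27097/39485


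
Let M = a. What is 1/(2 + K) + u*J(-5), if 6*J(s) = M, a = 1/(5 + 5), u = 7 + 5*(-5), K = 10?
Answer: -13/60 ≈ -0.21667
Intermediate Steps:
u = -18 (u = 7 - 25 = -18)
a = 1/10 ≈ 0.10000
M = 1/10 ≈ 0.10000
J(s) = 1/60 (J(s) = (1/6)*(1/10) = 1/60)
1/(2 + K) + u*J(-5) = 1/(2 + 10) - 18*1/60 = 1/12 - 3/10 = -13/60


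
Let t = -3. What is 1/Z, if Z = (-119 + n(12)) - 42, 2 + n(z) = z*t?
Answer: -1/199 ≈ -0.0050251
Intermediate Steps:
n(z) = -2 - 3*z (n(z) = -2 + z*(-3) = -2 - 3*z)
Z = -199 (Z = (-119 + (-2 - 3*12)) - 42 = (-119 + (-2 - 36)) - 42 = (-119 - 38) - 42 = -157 - 42 = -199)
1/Z = 1/(-199) = -1/199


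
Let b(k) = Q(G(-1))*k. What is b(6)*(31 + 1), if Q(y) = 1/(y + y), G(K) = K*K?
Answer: 96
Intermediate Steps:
G(K) = K**2
Q(y) = 1/(2*y)
b(k) = k/2 (b(k) = (1/(2*((-1)**2)))*k = ((1/2)/1)*k = ((1/2)*1)*k = k/2)
b(6)*(31 + 1) = ((1/2)*6)*(31 + 1) = 3*32 = 96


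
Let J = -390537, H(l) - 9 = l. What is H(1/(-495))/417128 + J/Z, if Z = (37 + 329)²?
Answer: -279989036942/96038247195 ≈ -2.9154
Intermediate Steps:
H(l) = 9 + l
Z = 133956 (Z = 366² = 133956)
H(1/(-495))/417128 + J/Z = (9 + 1/(-495))/417128 - 390537/133956 = (9 - 1/495)*(1/417128) - 390537*1/133956 = (4454/495)*(1/417128) - 43393/14884 = 2227/103239180 - 43393/14884 = -279989036942/96038247195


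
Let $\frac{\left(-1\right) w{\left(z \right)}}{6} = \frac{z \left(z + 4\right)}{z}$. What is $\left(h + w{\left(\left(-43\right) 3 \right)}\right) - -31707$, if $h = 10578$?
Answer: $43035$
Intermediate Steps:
$w{\left(z \right)} = -24 - 6 z$ ($w{\left(z \right)} = - 6 \frac{z \left(z + 4\right)}{z} = - 6 \frac{z \left(4 + z\right)}{z} = - 6 \left(4 + z\right) = -24 - 6 z$)
$\left(h + w{\left(\left(-43\right) 3 \right)}\right) - -31707 = \left(10578 - \left(24 + 6 \left(\left(-43\right) 3\right)\right)\right) - -31707 = \left(10578 - -750\right) + 31707 = \left(10578 + \left(-24 + 774\right)\right) + 31707 = \left(10578 + 750\right) + 31707 = 11328 + 31707 = 43035$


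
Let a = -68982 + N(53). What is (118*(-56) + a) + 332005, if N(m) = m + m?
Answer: 256521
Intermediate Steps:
N(m) = 2*m
a = -68876 (a = -68982 + 2*53 = -68982 + 106 = -68876)
(118*(-56) + a) + 332005 = (118*(-56) - 68876) + 332005 = (-6608 - 68876) + 332005 = -75484 + 332005 = 256521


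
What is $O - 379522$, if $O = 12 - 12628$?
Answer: $-392138$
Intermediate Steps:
$O = -12616$ ($O = 12 - 12628 = -12616$)
$O - 379522 = -12616 - 379522 = -392138$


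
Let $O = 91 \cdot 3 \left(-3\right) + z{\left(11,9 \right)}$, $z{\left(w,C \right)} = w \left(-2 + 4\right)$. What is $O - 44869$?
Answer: $-45666$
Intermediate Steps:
$z{\left(w,C \right)} = 2 w$ ($z{\left(w,C \right)} = w 2 = 2 w$)
$O = -797$ ($O = 91 \cdot 3 \left(-3\right) + 2 \cdot 11 = 91 \left(-9\right) + 22 = -819 + 22 = -797$)
$O - 44869 = -797 - 44869 = -45666$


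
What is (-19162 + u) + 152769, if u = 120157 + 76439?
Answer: 330203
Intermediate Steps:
u = 196596
(-19162 + u) + 152769 = (-19162 + 196596) + 152769 = 177434 + 152769 = 330203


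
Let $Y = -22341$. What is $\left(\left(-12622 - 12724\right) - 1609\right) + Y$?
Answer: $-49296$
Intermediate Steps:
$\left(\left(-12622 - 12724\right) - 1609\right) + Y = \left(\left(-12622 - 12724\right) - 1609\right) - 22341 = \left(-25346 - 1609\right) - 22341 = -26955 - 22341 = -49296$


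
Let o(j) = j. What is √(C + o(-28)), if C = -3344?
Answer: 2*I*√843 ≈ 58.069*I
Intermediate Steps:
√(C + o(-28)) = √(-3344 - 28) = √(-3372) = 2*I*√843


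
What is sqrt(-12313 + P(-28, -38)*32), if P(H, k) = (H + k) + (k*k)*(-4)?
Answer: I*sqrt(199257) ≈ 446.38*I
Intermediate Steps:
P(H, k) = H + k - 4*k**2 (P(H, k) = (H + k) + k**2*(-4) = (H + k) - 4*k**2 = H + k - 4*k**2)
sqrt(-12313 + P(-28, -38)*32) = sqrt(-12313 + (-28 - 38 - 4*(-38)**2)*32) = sqrt(-12313 + (-28 - 38 - 4*1444)*32) = sqrt(-12313 + (-28 - 38 - 5776)*32) = sqrt(-12313 - 5842*32) = sqrt(-12313 - 186944) = sqrt(-199257) = I*sqrt(199257)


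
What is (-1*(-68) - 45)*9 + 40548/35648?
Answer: 1854921/8912 ≈ 208.14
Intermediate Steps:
(-1*(-68) - 45)*9 + 40548/35648 = (68 - 45)*9 + 40548*(1/35648) = 23*9 + 10137/8912 = 207 + 10137/8912 = 1854921/8912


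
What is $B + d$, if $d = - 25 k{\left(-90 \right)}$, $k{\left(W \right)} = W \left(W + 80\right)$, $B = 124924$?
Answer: $102424$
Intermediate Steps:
$k{\left(W \right)} = W \left(80 + W\right)$
$d = -22500$ ($d = - 25 \left(- 90 \left(80 - 90\right)\right) = - 25 \left(\left(-90\right) \left(-10\right)\right) = \left(-25\right) 900 = -22500$)
$B + d = 124924 - 22500 = 102424$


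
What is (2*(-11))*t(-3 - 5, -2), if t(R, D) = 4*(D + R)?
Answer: 880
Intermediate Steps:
t(R, D) = 4*D + 4*R
(2*(-11))*t(-3 - 5, -2) = (2*(-11))*(4*(-2) + 4*(-3 - 5)) = -22*(-8 + 4*(-8)) = -22*(-8 - 32) = -22*(-40) = 880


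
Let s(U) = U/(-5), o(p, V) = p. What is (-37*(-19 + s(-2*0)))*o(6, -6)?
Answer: 4218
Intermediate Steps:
s(U) = -U/5 (s(U) = U*(-⅕) = -U/5)
(-37*(-19 + s(-2*0)))*o(6, -6) = -37*(-19 - (-2)*0/5)*6 = -37*(-19 - ⅕*0)*6 = -37*(-19 + 0)*6 = -37*(-19)*6 = 703*6 = 4218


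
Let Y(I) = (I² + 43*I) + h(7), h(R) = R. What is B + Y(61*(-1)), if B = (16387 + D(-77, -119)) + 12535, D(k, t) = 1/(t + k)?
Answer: 5885291/196 ≈ 30027.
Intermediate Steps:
D(k, t) = 1/(k + t)
Y(I) = 7 + I² + 43*I (Y(I) = (I² + 43*I) + 7 = 7 + I² + 43*I)
B = 5668711/196 (B = (16387 + 1/(-77 - 119)) + 12535 = (16387 + 1/(-196)) + 12535 = (16387 - 1/196) + 12535 = 3211851/196 + 12535 = 5668711/196 ≈ 28922.)
B + Y(61*(-1)) = 5668711/196 + (7 + (61*(-1))² + 43*(61*(-1))) = 5668711/196 + (7 + (-61)² + 43*(-61)) = 5668711/196 + (7 + 3721 - 2623) = 5668711/196 + 1105 = 5885291/196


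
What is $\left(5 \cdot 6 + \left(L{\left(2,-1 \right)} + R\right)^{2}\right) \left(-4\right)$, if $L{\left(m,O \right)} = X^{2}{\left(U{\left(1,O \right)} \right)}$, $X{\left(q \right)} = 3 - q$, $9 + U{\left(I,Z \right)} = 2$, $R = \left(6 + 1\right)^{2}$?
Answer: $-88924$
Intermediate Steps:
$R = 49$ ($R = 7^{2} = 49$)
$U{\left(I,Z \right)} = -7$ ($U{\left(I,Z \right)} = -9 + 2 = -7$)
$L{\left(m,O \right)} = 100$ ($L{\left(m,O \right)} = \left(3 - -7\right)^{2} = \left(3 + 7\right)^{2} = 10^{2} = 100$)
$\left(5 \cdot 6 + \left(L{\left(2,-1 \right)} + R\right)^{2}\right) \left(-4\right) = \left(5 \cdot 6 + \left(100 + 49\right)^{2}\right) \left(-4\right) = \left(30 + 149^{2}\right) \left(-4\right) = \left(30 + 22201\right) \left(-4\right) = 22231 \left(-4\right) = -88924$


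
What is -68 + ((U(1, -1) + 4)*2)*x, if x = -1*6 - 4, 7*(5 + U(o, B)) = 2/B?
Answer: -296/7 ≈ -42.286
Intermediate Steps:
U(o, B) = -5 + 2/(7*B) (U(o, B) = -5 + (2/B)/7 = -5 + 2/(7*B))
x = -10 (x = -6 - 4 = -10)
-68 + ((U(1, -1) + 4)*2)*x = -68 + (((-5 + (2/7)/(-1)) + 4)*2)*(-10) = -68 + (((-5 + (2/7)*(-1)) + 4)*2)*(-10) = -68 + (((-5 - 2/7) + 4)*2)*(-10) = -68 + ((-37/7 + 4)*2)*(-10) = -68 - 9/7*2*(-10) = -68 - 18/7*(-10) = -68 + 180/7 = -296/7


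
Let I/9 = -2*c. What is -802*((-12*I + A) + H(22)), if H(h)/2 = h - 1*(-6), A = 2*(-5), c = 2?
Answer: -383356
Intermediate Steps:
I = -36 (I = 9*(-2*2) = 9*(-4) = -36)
A = -10
H(h) = 12 + 2*h (H(h) = 2*(h - 1*(-6)) = 2*(h + 6) = 2*(6 + h) = 12 + 2*h)
-802*((-12*I + A) + H(22)) = -802*((-12*(-36) - 10) + (12 + 2*22)) = -802*((432 - 10) + (12 + 44)) = -802*(422 + 56) = -802*478 = -383356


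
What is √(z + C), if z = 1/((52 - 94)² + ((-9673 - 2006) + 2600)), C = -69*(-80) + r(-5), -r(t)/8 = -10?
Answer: √299651652685/7315 ≈ 74.833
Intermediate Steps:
r(t) = 80 (r(t) = -8*(-10) = 80)
C = 5600 (C = -69*(-80) + 80 = 5520 + 80 = 5600)
z = -1/7315 (z = 1/((-42)² + (-11679 + 2600)) = 1/(1764 - 9079) = 1/(-7315) = -1/7315 ≈ -0.00013671)
√(z + C) = √(-1/7315 + 5600) = √(40963999/7315) = √299651652685/7315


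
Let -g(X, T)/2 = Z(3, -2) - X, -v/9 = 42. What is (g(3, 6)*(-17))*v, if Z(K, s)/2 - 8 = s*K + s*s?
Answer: -115668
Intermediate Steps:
v = -378 (v = -9*42 = -378)
Z(K, s) = 16 + 2*s² + 2*K*s (Z(K, s) = 16 + 2*(s*K + s*s) = 16 + 2*(K*s + s²) = 16 + 2*(s² + K*s) = 16 + (2*s² + 2*K*s) = 16 + 2*s² + 2*K*s)
g(X, T) = -24 + 2*X (g(X, T) = -2*((16 + 2*(-2)² + 2*3*(-2)) - X) = -2*((16 + 2*4 - 12) - X) = -2*((16 + 8 - 12) - X) = -2*(12 - X) = -24 + 2*X)
(g(3, 6)*(-17))*v = ((-24 + 2*3)*(-17))*(-378) = ((-24 + 6)*(-17))*(-378) = -18*(-17)*(-378) = 306*(-378) = -115668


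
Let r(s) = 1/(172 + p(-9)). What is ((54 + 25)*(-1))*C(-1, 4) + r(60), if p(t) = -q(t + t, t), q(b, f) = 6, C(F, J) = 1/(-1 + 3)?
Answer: -3278/83 ≈ -39.494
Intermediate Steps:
C(F, J) = ½ (C(F, J) = 1/2 = ½)
p(t) = -6 (p(t) = -1*6 = -6)
r(s) = 1/166 (r(s) = 1/(172 - 6) = 1/166)
((54 + 25)*(-1))*C(-1, 4) + r(60) = ((54 + 25)*(-1))*(½) + 1/166 = (79*(-1))*(½) + 1/166 = -79*½ + 1/166 = -79/2 + 1/166 = -3278/83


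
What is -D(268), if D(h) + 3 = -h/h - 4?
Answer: 8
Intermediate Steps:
D(h) = -8 (D(h) = -3 + (-h/h - 4) = -3 + (-1*1 - 4) = -3 + (-1 - 4) = -3 - 5 = -8)
-D(268) = -1*(-8) = 8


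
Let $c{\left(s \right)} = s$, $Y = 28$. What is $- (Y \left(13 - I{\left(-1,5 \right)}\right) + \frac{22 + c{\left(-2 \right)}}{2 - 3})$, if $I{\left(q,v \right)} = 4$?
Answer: $-232$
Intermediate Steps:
$- (Y \left(13 - I{\left(-1,5 \right)}\right) + \frac{22 + c{\left(-2 \right)}}{2 - 3}) = - (28 \left(13 - 4\right) + \frac{22 - 2}{2 - 3}) = - (28 \left(13 - 4\right) + \frac{20}{-1}) = - (28 \cdot 9 + 20 \left(-1\right)) = - (252 - 20) = \left(-1\right) 232 = -232$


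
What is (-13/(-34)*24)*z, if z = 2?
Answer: 312/17 ≈ 18.353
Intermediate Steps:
(-13/(-34)*24)*z = (-13/(-34)*24)*2 = (-13*(-1/34)*24)*2 = ((13/34)*24)*2 = (156/17)*2 = 312/17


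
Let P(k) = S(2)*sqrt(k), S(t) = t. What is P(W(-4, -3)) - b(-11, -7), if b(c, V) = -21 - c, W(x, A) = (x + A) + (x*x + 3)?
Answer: 10 + 4*sqrt(3) ≈ 16.928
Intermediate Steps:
W(x, A) = 3 + A + x + x**2 (W(x, A) = (A + x) + (x**2 + 3) = (A + x) + (3 + x**2) = 3 + A + x + x**2)
P(k) = 2*sqrt(k)
P(W(-4, -3)) - b(-11, -7) = 2*sqrt(3 - 3 - 4 + (-4)**2) - (-21 - 1*(-11)) = 2*sqrt(3 - 3 - 4 + 16) - (-21 + 11) = 2*sqrt(12) - 1*(-10) = 2*(2*sqrt(3)) + 10 = 4*sqrt(3) + 10 = 10 + 4*sqrt(3)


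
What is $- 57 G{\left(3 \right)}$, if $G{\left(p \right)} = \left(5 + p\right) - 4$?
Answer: $-228$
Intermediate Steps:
$G{\left(p \right)} = 1 + p$
$- 57 G{\left(3 \right)} = - 57 \left(1 + 3\right) = \left(-57\right) 4 = -228$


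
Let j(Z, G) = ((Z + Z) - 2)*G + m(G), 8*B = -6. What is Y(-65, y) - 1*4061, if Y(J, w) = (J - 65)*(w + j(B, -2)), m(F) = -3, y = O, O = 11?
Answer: -6011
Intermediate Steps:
y = 11
B = -3/4 (B = (1/8)*(-6) = -3/4 ≈ -0.75000)
j(Z, G) = -3 + G*(-2 + 2*Z) (j(Z, G) = ((Z + Z) - 2)*G - 3 = (2*Z - 2)*G - 3 = (-2 + 2*Z)*G - 3 = G*(-2 + 2*Z) - 3 = -3 + G*(-2 + 2*Z))
Y(J, w) = (-65 + J)*(4 + w) (Y(J, w) = (J - 65)*(w + (-3 - 2*(-2) + 2*(-2)*(-3/4))) = (-65 + J)*(w + (-3 + 4 + 3)) = (-65 + J)*(w + 4) = (-65 + J)*(4 + w))
Y(-65, y) - 1*4061 = (-260 - 65*11 + 4*(-65) - 65*11) - 1*4061 = (-260 - 715 - 260 - 715) - 4061 = -1950 - 4061 = -6011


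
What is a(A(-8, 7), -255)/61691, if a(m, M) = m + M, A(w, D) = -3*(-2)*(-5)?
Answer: -285/61691 ≈ -0.0046198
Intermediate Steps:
A(w, D) = -30 (A(w, D) = 6*(-5) = -30)
a(m, M) = M + m
a(A(-8, 7), -255)/61691 = (-255 - 30)/61691 = -285*1/61691 = -285/61691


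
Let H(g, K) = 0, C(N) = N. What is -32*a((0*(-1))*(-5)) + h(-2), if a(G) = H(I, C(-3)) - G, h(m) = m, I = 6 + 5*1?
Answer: -2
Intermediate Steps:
I = 11 (I = 6 + 5 = 11)
a(G) = -G (a(G) = 0 - G = -G)
-32*a((0*(-1))*(-5)) + h(-2) = -(-32)*(0*(-1))*(-5) - 2 = -(-32)*0*(-5) - 2 = -(-32)*0 - 2 = -32*0 - 2 = 0 - 2 = -2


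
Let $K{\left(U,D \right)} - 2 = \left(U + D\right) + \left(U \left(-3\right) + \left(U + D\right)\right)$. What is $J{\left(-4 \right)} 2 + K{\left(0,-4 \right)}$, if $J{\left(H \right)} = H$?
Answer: $-14$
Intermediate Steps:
$K{\left(U,D \right)} = 2 - U + 2 D$ ($K{\left(U,D \right)} = 2 + \left(\left(U + D\right) + \left(U \left(-3\right) + \left(U + D\right)\right)\right) = 2 + \left(\left(D + U\right) + \left(- 3 U + \left(D + U\right)\right)\right) = 2 + \left(\left(D + U\right) + \left(D - 2 U\right)\right) = 2 + \left(- U + 2 D\right) = 2 - U + 2 D$)
$J{\left(-4 \right)} 2 + K{\left(0,-4 \right)} = \left(-4\right) 2 + \left(2 - 0 + 2 \left(-4\right)\right) = -8 + \left(2 + 0 - 8\right) = -8 - 6 = -14$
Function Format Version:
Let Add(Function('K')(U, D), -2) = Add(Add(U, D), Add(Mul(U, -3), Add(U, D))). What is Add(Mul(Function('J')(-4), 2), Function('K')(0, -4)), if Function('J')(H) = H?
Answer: -14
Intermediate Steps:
Function('K')(U, D) = Add(2, Mul(-1, U), Mul(2, D)) (Function('K')(U, D) = Add(2, Add(Add(U, D), Add(Mul(U, -3), Add(U, D)))) = Add(2, Add(Add(D, U), Add(Mul(-3, U), Add(D, U)))) = Add(2, Add(Add(D, U), Add(D, Mul(-2, U)))) = Add(2, Add(Mul(-1, U), Mul(2, D))) = Add(2, Mul(-1, U), Mul(2, D)))
Add(Mul(Function('J')(-4), 2), Function('K')(0, -4)) = Add(Mul(-4, 2), Add(2, Mul(-1, 0), Mul(2, -4))) = Add(-8, Add(2, 0, -8)) = Add(-8, -6) = -14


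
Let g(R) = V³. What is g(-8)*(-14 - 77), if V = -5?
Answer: 11375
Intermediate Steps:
g(R) = -125 (g(R) = (-5)³ = -125)
g(-8)*(-14 - 77) = -125*(-14 - 77) = -125*(-91) = 11375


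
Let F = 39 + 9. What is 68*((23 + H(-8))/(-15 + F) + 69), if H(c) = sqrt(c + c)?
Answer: 156400/33 + 272*I/33 ≈ 4739.4 + 8.2424*I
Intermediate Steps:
H(c) = sqrt(2)*sqrt(c) (H(c) = sqrt(2*c) = sqrt(2)*sqrt(c))
F = 48
68*((23 + H(-8))/(-15 + F) + 69) = 68*((23 + sqrt(2)*sqrt(-8))/(-15 + 48) + 69) = 68*((23 + sqrt(2)*(2*I*sqrt(2)))/33 + 69) = 68*((23 + 4*I)*(1/33) + 69) = 68*((23/33 + 4*I/33) + 69) = 68*(2300/33 + 4*I/33) = 156400/33 + 272*I/33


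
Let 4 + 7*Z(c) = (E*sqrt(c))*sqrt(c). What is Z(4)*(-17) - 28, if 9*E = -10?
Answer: -472/63 ≈ -7.4921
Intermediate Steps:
E = -10/9 (E = (1/9)*(-10) = -10/9 ≈ -1.1111)
Z(c) = -4/7 - 10*c/63 (Z(c) = -4/7 + ((-10*sqrt(c)/9)*sqrt(c))/7 = -4/7 + (-10*c/9)/7 = -4/7 - 10*c/63)
Z(4)*(-17) - 28 = (-4/7 - 10/63*4)*(-17) - 28 = (-4/7 - 40/63)*(-17) - 28 = -76/63*(-17) - 28 = 1292/63 - 28 = -472/63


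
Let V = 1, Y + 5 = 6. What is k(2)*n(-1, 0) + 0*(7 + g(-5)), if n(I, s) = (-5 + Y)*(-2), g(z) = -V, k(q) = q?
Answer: 16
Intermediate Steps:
Y = 1 (Y = -5 + 6 = 1)
g(z) = -1 (g(z) = -1*1 = -1)
n(I, s) = 8 (n(I, s) = (-5 + 1)*(-2) = -4*(-2) = 8)
k(2)*n(-1, 0) + 0*(7 + g(-5)) = 2*8 + 0*(7 - 1) = 16 + 0*6 = 16 + 0 = 16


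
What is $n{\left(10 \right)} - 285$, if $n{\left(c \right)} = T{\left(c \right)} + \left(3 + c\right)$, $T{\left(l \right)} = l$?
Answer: $-262$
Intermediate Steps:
$n{\left(c \right)} = 3 + 2 c$ ($n{\left(c \right)} = c + \left(3 + c\right) = 3 + 2 c$)
$n{\left(10 \right)} - 285 = \left(3 + 2 \cdot 10\right) - 285 = \left(3 + 20\right) - 285 = 23 - 285 = -262$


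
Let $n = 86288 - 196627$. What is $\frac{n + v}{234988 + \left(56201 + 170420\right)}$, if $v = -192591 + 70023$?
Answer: $- \frac{232907}{461609} \approx -0.50455$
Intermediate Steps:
$n = -110339$
$v = -122568$
$\frac{n + v}{234988 + \left(56201 + 170420\right)} = \frac{-110339 - 122568}{234988 + \left(56201 + 170420\right)} = - \frac{232907}{234988 + 226621} = - \frac{232907}{461609}$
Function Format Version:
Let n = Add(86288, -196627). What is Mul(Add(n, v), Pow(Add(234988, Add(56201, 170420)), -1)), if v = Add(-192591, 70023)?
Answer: Rational(-232907, 461609) ≈ -0.50455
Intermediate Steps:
n = -110339
v = -122568
Mul(Add(n, v), Pow(Add(234988, Add(56201, 170420)), -1)) = Mul(Add(-110339, -122568), Pow(Add(234988, Add(56201, 170420)), -1)) = Mul(-232907, Pow(Add(234988, 226621), -1)) = Mul(-232907, Pow(461609, -1)) = Mul(-232907, Rational(1, 461609)) = Rational(-232907, 461609)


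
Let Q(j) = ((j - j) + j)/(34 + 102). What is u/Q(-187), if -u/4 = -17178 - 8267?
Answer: -814240/11 ≈ -74022.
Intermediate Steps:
u = 101780 (u = -4*(-17178 - 8267) = -4*(-25445) = 101780)
Q(j) = j/136 (Q(j) = (0 + j)/136 = j*(1/136) = j/136)
u/Q(-187) = 101780/(((1/136)*(-187))) = 101780/(-11/8) = 101780*(-8/11) = -814240/11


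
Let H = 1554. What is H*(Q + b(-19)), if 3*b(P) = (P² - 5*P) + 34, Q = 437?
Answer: 932918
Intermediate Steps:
b(P) = 34/3 - 5*P/3 + P²/3 (b(P) = ((P² - 5*P) + 34)/3 = (34 + P² - 5*P)/3 = 34/3 - 5*P/3 + P²/3)
H*(Q + b(-19)) = 1554*(437 + (34/3 - 5/3*(-19) + (⅓)*(-19)²)) = 1554*(437 + (34/3 + 95/3 + (⅓)*361)) = 1554*(437 + (34/3 + 95/3 + 361/3)) = 1554*(437 + 490/3) = 1554*(1801/3) = 932918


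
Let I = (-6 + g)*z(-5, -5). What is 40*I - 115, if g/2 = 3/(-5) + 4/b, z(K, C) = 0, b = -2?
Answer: -115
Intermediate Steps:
g = -26/5 (g = 2*(3/(-5) + 4/(-2)) = 2*(3*(-⅕) + 4*(-½)) = 2*(-⅗ - 2) = 2*(-13/5) = -26/5 ≈ -5.2000)
I = 0 (I = (-6 - 26/5)*0 = -56/5*0 = 0)
40*I - 115 = 40*0 - 115 = 0 - 115 = -115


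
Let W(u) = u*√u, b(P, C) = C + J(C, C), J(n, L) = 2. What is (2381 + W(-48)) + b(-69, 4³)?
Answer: 2447 - 192*I*√3 ≈ 2447.0 - 332.55*I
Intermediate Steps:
b(P, C) = 2 + C (b(P, C) = C + 2 = 2 + C)
W(u) = u^(3/2)
(2381 + W(-48)) + b(-69, 4³) = (2381 + (-48)^(3/2)) + (2 + 4³) = (2381 - 192*I*√3) + (2 + 64) = (2381 - 192*I*√3) + 66 = 2447 - 192*I*√3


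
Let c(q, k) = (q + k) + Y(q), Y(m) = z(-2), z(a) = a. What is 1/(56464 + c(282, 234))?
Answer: 1/56978 ≈ 1.7551e-5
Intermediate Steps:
Y(m) = -2
c(q, k) = -2 + k + q (c(q, k) = (q + k) - 2 = (k + q) - 2 = -2 + k + q)
1/(56464 + c(282, 234)) = 1/(56464 + (-2 + 234 + 282)) = 1/(56464 + 514) = 1/56978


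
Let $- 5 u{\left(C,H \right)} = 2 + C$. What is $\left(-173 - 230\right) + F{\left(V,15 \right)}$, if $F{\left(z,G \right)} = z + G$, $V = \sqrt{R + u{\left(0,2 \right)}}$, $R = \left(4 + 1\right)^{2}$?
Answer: $-388 + \frac{\sqrt{615}}{5} \approx -383.04$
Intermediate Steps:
$R = 25$ ($R = 5^{2} = 25$)
$u{\left(C,H \right)} = - \frac{2}{5} - \frac{C}{5}$ ($u{\left(C,H \right)} = - \frac{2 + C}{5} = - \frac{2}{5} - \frac{C}{5}$)
$V = \frac{\sqrt{615}}{5}$ ($V = \sqrt{25 - \frac{2}{5}} = \sqrt{\frac{123}{5}} = \frac{\sqrt{615}}{5} \approx 4.9598$)
$F{\left(z,G \right)} = G + z$
$\left(-173 - 230\right) + F{\left(V,15 \right)} = \left(-173 - 230\right) + \left(15 + \frac{\sqrt{615}}{5}\right) = -403 + \left(15 + \frac{\sqrt{615}}{5}\right) = -388 + \frac{\sqrt{615}}{5}$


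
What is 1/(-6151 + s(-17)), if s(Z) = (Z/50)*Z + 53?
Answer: -50/304611 ≈ -0.00016414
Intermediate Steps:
s(Z) = 53 + Z²/50 (s(Z) = (Z*(1/50))*Z + 53 = (Z/50)*Z + 53 = Z²/50 + 53 = 53 + Z²/50)
1/(-6151 + s(-17)) = 1/(-6151 + (53 + (1/50)*(-17)²)) = 1/(-6151 + (53 + (1/50)*289)) = 1/(-6151 + (53 + 289/50)) = 1/(-6151 + 2939/50) = 1/(-304611/50) = -50/304611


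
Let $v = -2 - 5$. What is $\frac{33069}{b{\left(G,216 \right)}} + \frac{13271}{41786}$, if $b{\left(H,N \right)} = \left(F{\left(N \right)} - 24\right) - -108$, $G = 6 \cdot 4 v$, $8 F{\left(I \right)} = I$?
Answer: $\frac{461098105}{1546082} \approx 298.24$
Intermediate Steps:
$F{\left(I \right)} = \frac{I}{8}$
$v = -7$
$G = -168$ ($G = 6 \cdot 4 \left(-7\right) = 24 \left(-7\right) = -168$)
$b{\left(H,N \right)} = 84 + \frac{N}{8}$ ($b{\left(H,N \right)} = \left(\frac{N}{8} - 24\right) - -108 = \left(-24 + \frac{N}{8}\right) + 108 = 84 + \frac{N}{8}$)
$\frac{33069}{b{\left(G,216 \right)}} + \frac{13271}{41786} = \frac{33069}{84 + \frac{1}{8} \cdot 216} + \frac{13271}{41786} = \frac{33069}{84 + 27} + 13271 \cdot \frac{1}{41786} = \frac{33069}{111} + \frac{13271}{41786} = 33069 \cdot \frac{1}{111} + \frac{13271}{41786} = \frac{11023}{37} + \frac{13271}{41786} = \frac{461098105}{1546082}$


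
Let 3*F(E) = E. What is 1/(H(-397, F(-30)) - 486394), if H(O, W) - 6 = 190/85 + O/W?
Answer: -170/82678831 ≈ -2.0561e-6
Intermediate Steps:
F(E) = E/3
H(O, W) = 140/17 + O/W (H(O, W) = 6 + (190/85 + O/W) = 6 + (190*(1/85) + O/W) = 6 + (38/17 + O/W) = 140/17 + O/W)
1/(H(-397, F(-30)) - 486394) = 1/((140/17 - 397/((⅓)*(-30))) - 486394) = 1/((140/17 - 397/(-10)) - 486394) = 1/((140/17 - 397*(-⅒)) - 486394) = 1/((140/17 + 397/10) - 486394) = 1/(8149/170 - 486394) = 1/(-82678831/170) = -170/82678831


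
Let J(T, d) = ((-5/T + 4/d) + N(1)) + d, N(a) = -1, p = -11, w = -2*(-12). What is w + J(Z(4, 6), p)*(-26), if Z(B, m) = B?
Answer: 8315/22 ≈ 377.95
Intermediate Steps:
w = 24
J(T, d) = -1 + d - 5/T + 4/d (J(T, d) = ((-5/T + 4/d) - 1) + d = (-1 - 5/T + 4/d) + d = -1 + d - 5/T + 4/d)
w + J(Z(4, 6), p)*(-26) = 24 + (-1 - 11 - 5/4 + 4/(-11))*(-26) = 24 + (-1 - 11 - 5*¼ + 4*(-1/11))*(-26) = 24 + (-1 - 11 - 5/4 - 4/11)*(-26) = 24 - 599/44*(-26) = 24 + 7787/22 = 8315/22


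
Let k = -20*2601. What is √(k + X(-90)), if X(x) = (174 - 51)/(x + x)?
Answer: I*√46818615/30 ≈ 228.08*I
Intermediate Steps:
k = -52020
X(x) = 123/(2*x) (X(x) = 123/((2*x)) = 123*(1/(2*x)) = 123/(2*x))
√(k + X(-90)) = √(-52020 + (123/2)/(-90)) = √(-52020 + (123/2)*(-1/90)) = √(-52020 - 41/60) = √(-3121241/60) = I*√46818615/30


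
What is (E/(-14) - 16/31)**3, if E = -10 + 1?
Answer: 166375/81746504 ≈ 0.0020353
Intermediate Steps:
E = -9
(E/(-14) - 16/31)**3 = (-9/(-14) - 16/31)**3 = (-9*(-1/14) - 16*1/31)**3 = (9/14 - 16/31)**3 = (55/434)**3 = 166375/81746504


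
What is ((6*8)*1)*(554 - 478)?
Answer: 3648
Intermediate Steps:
((6*8)*1)*(554 - 478) = (48*1)*76 = 48*76 = 3648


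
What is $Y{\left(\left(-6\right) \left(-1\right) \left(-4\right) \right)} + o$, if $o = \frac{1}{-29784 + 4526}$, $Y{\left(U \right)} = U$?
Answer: $- \frac{606193}{25258} \approx -24.0$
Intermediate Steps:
$o = - \frac{1}{25258}$ ($o = \frac{1}{-25258} = - \frac{1}{25258} \approx -3.9591 \cdot 10^{-5}$)
$Y{\left(\left(-6\right) \left(-1\right) \left(-4\right) \right)} + o = \left(-6\right) \left(-1\right) \left(-4\right) - \frac{1}{25258} = 6 \left(-4\right) - \frac{1}{25258} = -24 - \frac{1}{25258} = - \frac{606193}{25258}$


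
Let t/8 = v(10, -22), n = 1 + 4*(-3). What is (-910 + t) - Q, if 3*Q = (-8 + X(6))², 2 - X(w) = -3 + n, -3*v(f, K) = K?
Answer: -2618/3 ≈ -872.67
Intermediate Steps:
v(f, K) = -K/3
n = -11 (n = 1 - 12 = -11)
t = 176/3 (t = 8*(-⅓*(-22)) = 8*(22/3) = 176/3 ≈ 58.667)
X(w) = 16 (X(w) = 2 - (-3 - 11) = 2 - 1*(-14) = 2 + 14 = 16)
Q = 64/3 (Q = (-8 + 16)²/3 = (⅓)*8² = (⅓)*64 = 64/3 ≈ 21.333)
(-910 + t) - Q = (-910 + 176/3) - 1*64/3 = -2554/3 - 64/3 = -2618/3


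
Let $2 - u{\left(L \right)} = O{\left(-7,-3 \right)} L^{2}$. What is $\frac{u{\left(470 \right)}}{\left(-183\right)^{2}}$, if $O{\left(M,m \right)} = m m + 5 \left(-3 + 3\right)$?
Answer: $- \frac{1988098}{33489} \approx -59.366$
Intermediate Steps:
$O{\left(M,m \right)} = m^{2}$ ($O{\left(M,m \right)} = m^{2} + 5 \cdot 0 = m^{2} + 0 = m^{2}$)
$u{\left(L \right)} = 2 - 9 L^{2}$ ($u{\left(L \right)} = 2 - \left(-3\right)^{2} L^{2} = 2 - 9 L^{2}$)
$\frac{u{\left(470 \right)}}{\left(-183\right)^{2}} = \frac{2 - 9 \cdot 470^{2}}{\left(-183\right)^{2}} = \frac{2 - 1988100}{33489} = \left(2 - 1988100\right) \frac{1}{33489} = \left(-1988098\right) \frac{1}{33489} = - \frac{1988098}{33489}$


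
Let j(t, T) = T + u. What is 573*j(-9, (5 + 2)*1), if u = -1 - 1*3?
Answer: 1719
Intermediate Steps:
u = -4 (u = -1 - 3 = -4)
j(t, T) = -4 + T (j(t, T) = T - 4 = -4 + T)
573*j(-9, (5 + 2)*1) = 573*(-4 + (5 + 2)*1) = 573*(-4 + 7*1) = 573*(-4 + 7) = 573*3 = 1719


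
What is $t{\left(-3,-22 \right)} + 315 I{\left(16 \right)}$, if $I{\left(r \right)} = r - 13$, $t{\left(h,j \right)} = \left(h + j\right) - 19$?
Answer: $901$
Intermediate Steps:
$t{\left(h,j \right)} = -19 + h + j$
$I{\left(r \right)} = -13 + r$
$t{\left(-3,-22 \right)} + 315 I{\left(16 \right)} = \left(-19 - 3 - 22\right) + 315 \left(-13 + 16\right) = -44 + 315 \cdot 3 = -44 + 945 = 901$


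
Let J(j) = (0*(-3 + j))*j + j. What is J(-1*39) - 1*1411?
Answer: -1450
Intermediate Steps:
J(j) = j (J(j) = 0*j + j = 0 + j = j)
J(-1*39) - 1*1411 = -1*39 - 1*1411 = -39 - 1411 = -1450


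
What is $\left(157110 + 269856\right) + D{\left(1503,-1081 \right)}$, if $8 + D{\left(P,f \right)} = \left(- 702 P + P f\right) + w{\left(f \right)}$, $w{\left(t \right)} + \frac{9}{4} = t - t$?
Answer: $- \frac{9011573}{4} \approx -2.2529 \cdot 10^{6}$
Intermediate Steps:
$w{\left(t \right)} = - \frac{9}{4}$ ($w{\left(t \right)} = - \frac{9}{4} + \left(t - t\right) = - \frac{9}{4} + 0 = - \frac{9}{4}$)
$D{\left(P,f \right)} = - \frac{41}{4} - 702 P + P f$ ($D{\left(P,f \right)} = -8 - \left(\frac{9}{4} + 702 P - P f\right) = - \frac{41}{4} - 702 P + P f$)
$\left(157110 + 269856\right) + D{\left(1503,-1081 \right)} = \left(157110 + 269856\right) - \frac{10719437}{4} = 426966 - \frac{10719437}{4} = - \frac{9011573}{4}$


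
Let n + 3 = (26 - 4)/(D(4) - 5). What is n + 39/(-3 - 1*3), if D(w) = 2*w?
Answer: -13/6 ≈ -2.1667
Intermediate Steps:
n = 13/3 (n = -3 + (26 - 4)/(2*4 - 5) = -3 + 22/(8 - 5) = -3 + 22/3 = 13/3 ≈ 4.3333)
n + 39/(-3 - 1*3) = 13/3 + 39/(-3 - 1*3) = 13/3 + 39/(-3 - 3) = 13/3 + 39/(-6) = 13/3 + 39*(-1/6) = 13/3 - 13/2 = -13/6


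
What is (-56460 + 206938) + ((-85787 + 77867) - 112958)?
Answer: 29600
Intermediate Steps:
(-56460 + 206938) + ((-85787 + 77867) - 112958) = 150478 + (-7920 - 112958) = 150478 - 120878 = 29600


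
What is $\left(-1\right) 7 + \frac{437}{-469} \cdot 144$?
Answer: $- \frac{66211}{469} \approx -141.17$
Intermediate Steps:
$\left(-1\right) 7 + \frac{437}{-469} \cdot 144 = -7 + 437 \left(- \frac{1}{469}\right) 144 = -7 - \frac{62928}{469} = - \frac{66211}{469}$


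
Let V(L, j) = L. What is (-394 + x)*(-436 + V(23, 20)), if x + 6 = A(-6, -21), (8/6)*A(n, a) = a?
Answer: 686819/4 ≈ 1.7170e+5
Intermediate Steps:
A(n, a) = 3*a/4
x = -87/4 (x = -6 + (3/4)*(-21) = -6 - 63/4 = -87/4 ≈ -21.750)
(-394 + x)*(-436 + V(23, 20)) = (-394 - 87/4)*(-436 + 23) = -1663/4*(-413) = 686819/4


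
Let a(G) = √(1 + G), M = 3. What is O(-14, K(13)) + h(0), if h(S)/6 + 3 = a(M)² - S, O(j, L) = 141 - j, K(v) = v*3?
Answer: 161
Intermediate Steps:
K(v) = 3*v
h(S) = 6 - 6*S (h(S) = -18 + 6*((√(1 + 3))² - S) = -18 + 6*((√4)² - S) = -18 + 6*(2² - S) = -18 + 6*(4 - S) = -18 + (24 - 6*S) = 6 - 6*S)
O(-14, K(13)) + h(0) = (141 - 1*(-14)) + (6 - 6*0) = (141 + 14) + (6 + 0) = 155 + 6 = 161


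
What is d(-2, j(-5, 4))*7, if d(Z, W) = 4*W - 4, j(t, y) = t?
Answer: -168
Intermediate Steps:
d(Z, W) = -4 + 4*W
d(-2, j(-5, 4))*7 = (-4 + 4*(-5))*7 = (-4 - 20)*7 = -24*7 = -168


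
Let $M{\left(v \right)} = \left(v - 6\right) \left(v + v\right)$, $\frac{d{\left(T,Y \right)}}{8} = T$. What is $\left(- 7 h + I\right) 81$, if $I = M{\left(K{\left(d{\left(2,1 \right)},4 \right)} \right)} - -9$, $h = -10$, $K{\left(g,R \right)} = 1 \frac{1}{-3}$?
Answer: $6741$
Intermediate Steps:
$d{\left(T,Y \right)} = 8 T$
$K{\left(g,R \right)} = - \frac{1}{3}$ ($K{\left(g,R \right)} = 1 \left(- \frac{1}{3}\right) = - \frac{1}{3}$)
$M{\left(v \right)} = 2 v \left(-6 + v\right)$ ($M{\left(v \right)} = \left(-6 + v\right) 2 v = 2 v \left(-6 + v\right)$)
$I = \frac{119}{9}$ ($I = 2 \left(- \frac{1}{3}\right) \left(-6 - \frac{1}{3}\right) - -9 = 2 \left(- \frac{1}{3}\right) \left(- \frac{19}{3}\right) + 9 = \frac{38}{9} + 9 = \frac{119}{9} \approx 13.222$)
$\left(- 7 h + I\right) 81 = \left(\left(-7\right) \left(-10\right) + \frac{119}{9}\right) 81 = \left(70 + \frac{119}{9}\right) 81 = \frac{749}{9} \cdot 81 = 6741$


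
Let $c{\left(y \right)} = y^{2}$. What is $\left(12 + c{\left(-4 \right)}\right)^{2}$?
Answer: $784$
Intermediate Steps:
$\left(12 + c{\left(-4 \right)}\right)^{2} = \left(12 + \left(-4\right)^{2}\right)^{2} = \left(12 + 16\right)^{2} = 28^{2} = 784$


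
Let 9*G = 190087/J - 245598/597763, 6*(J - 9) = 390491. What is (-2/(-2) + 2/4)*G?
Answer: 97640796896/233453350835 ≈ 0.41825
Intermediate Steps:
J = 390545/6 (J = 9 + (⅙)*390491 = 9 + 390491/6 = 390545/6 ≈ 65091.)
G = 195281593792/700360052505 (G = (190087/(390545/6) - 245598/597763)/9 = (190087*(6/390545) - 245598*1/597763)/9 = (1140522/390545 - 245598/597763)/9 = (⅑)*(585844781376/233453350835) = 195281593792/700360052505 ≈ 0.27883)
(-2/(-2) + 2/4)*G = (-2/(-2) + 2/4)*(195281593792/700360052505) = (-2*(-½) + 2*(¼))*(195281593792/700360052505) = (1 + ½)*(195281593792/700360052505) = (3/2)*(195281593792/700360052505) = 97640796896/233453350835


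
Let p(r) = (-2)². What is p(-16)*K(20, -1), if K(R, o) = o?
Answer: -4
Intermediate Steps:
p(r) = 4
p(-16)*K(20, -1) = 4*(-1) = -4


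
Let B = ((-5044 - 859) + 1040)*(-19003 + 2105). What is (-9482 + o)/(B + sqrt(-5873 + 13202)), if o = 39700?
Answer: 118245874492/321558397709207 - 30218*sqrt(7329)/6752726351893347 ≈ 0.00036773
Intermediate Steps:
B = 82174974 (B = (-5903 + 1040)*(-16898) = -4863*(-16898) = 82174974)
(-9482 + o)/(B + sqrt(-5873 + 13202)) = (-9482 + 39700)/(82174974 + sqrt(-5873 + 13202)) = 30218/(82174974 + sqrt(7329))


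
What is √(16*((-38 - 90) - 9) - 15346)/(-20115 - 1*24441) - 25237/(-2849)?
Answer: 25237/2849 - I*√17538/44556 ≈ 8.8582 - 0.0029722*I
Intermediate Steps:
√(16*((-38 - 90) - 9) - 15346)/(-20115 - 1*24441) - 25237/(-2849) = √(16*(-128 - 9) - 15346)/(-20115 - 24441) - 25237*(-1/2849) = √(16*(-137) - 15346)/(-44556) + 25237/2849 = √(-2192 - 15346)*(-1/44556) + 25237/2849 = √(-17538)*(-1/44556) + 25237/2849 = (I*√17538)*(-1/44556) + 25237/2849 = -I*√17538/44556 + 25237/2849 = 25237/2849 - I*√17538/44556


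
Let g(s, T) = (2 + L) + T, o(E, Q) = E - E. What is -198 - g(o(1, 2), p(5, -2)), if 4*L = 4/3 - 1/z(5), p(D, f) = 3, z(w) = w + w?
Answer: -24397/120 ≈ -203.31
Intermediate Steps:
z(w) = 2*w
L = 37/120 (L = (4/3 - 1/(2*5))/4 = (4*(1/3) - 1/10)/4 = (4/3 - 1*1/10)/4 = (4/3 - 1/10)/4 = (1/4)*(37/30) = 37/120 ≈ 0.30833)
o(E, Q) = 0
g(s, T) = 277/120 + T (g(s, T) = (2 + 37/120) + T = 277/120 + T)
-198 - g(o(1, 2), p(5, -2)) = -198 - (277/120 + 3) = -198 - 1*637/120 = -198 - 637/120 = -24397/120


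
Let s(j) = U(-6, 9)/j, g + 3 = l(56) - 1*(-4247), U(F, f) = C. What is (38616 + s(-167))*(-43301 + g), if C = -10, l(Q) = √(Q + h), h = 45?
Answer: -251873984274/167 + 6448882*√101/167 ≈ -1.5078e+9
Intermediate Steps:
l(Q) = √(45 + Q) (l(Q) = √(Q + 45) = √(45 + Q))
U(F, f) = -10
g = 4244 + √101 (g = -3 + (√(45 + 56) - 1*(-4247)) = -3 + (√101 + 4247) = -3 + (4247 + √101) = 4244 + √101 ≈ 4254.0)
s(j) = -10/j
(38616 + s(-167))*(-43301 + g) = (38616 - 10/(-167))*(-43301 + (4244 + √101)) = (38616 - 10*(-1/167))*(-39057 + √101) = (38616 + 10/167)*(-39057 + √101) = 6448882*(-39057 + √101)/167 = -251873984274/167 + 6448882*√101/167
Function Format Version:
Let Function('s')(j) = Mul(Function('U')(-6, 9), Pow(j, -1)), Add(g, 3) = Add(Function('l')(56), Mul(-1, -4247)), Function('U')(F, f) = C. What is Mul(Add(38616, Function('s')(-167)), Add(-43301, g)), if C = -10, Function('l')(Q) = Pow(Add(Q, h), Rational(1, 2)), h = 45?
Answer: Add(Rational(-251873984274, 167), Mul(Rational(6448882, 167), Pow(101, Rational(1, 2)))) ≈ -1.5078e+9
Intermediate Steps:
Function('l')(Q) = Pow(Add(45, Q), Rational(1, 2)) (Function('l')(Q) = Pow(Add(Q, 45), Rational(1, 2)) = Pow(Add(45, Q), Rational(1, 2)))
Function('U')(F, f) = -10
g = Add(4244, Pow(101, Rational(1, 2))) (g = Add(-3, Add(Pow(Add(45, 56), Rational(1, 2)), Mul(-1, -4247))) = Add(-3, Add(Pow(101, Rational(1, 2)), 4247)) = Add(-3, Add(4247, Pow(101, Rational(1, 2)))) = Add(4244, Pow(101, Rational(1, 2))) ≈ 4254.0)
Function('s')(j) = Mul(-10, Pow(j, -1))
Mul(Add(38616, Function('s')(-167)), Add(-43301, g)) = Mul(Add(38616, Mul(-10, Pow(-167, -1))), Add(-43301, Add(4244, Pow(101, Rational(1, 2))))) = Mul(Add(38616, Mul(-10, Rational(-1, 167))), Add(-39057, Pow(101, Rational(1, 2)))) = Mul(Add(38616, Rational(10, 167)), Add(-39057, Pow(101, Rational(1, 2)))) = Mul(Rational(6448882, 167), Add(-39057, Pow(101, Rational(1, 2)))) = Add(Rational(-251873984274, 167), Mul(Rational(6448882, 167), Pow(101, Rational(1, 2))))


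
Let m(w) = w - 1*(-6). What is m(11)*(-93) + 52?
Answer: -1529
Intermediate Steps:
m(w) = 6 + w (m(w) = w + 6 = 6 + w)
m(11)*(-93) + 52 = (6 + 11)*(-93) + 52 = 17*(-93) + 52 = -1581 + 52 = -1529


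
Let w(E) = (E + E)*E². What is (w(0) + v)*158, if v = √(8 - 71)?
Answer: 474*I*√7 ≈ 1254.1*I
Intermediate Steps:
v = 3*I*√7 (v = √(-63) = 3*I*√7 ≈ 7.9373*I)
w(E) = 2*E³ (w(E) = (2*E)*E² = 2*E³)
(w(0) + v)*158 = (2*0³ + 3*I*√7)*158 = (2*0 + 3*I*√7)*158 = (0 + 3*I*√7)*158 = (3*I*√7)*158 = 474*I*√7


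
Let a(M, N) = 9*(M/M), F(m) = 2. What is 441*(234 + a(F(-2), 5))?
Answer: 107163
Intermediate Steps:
a(M, N) = 9 (a(M, N) = 9*1 = 9)
441*(234 + a(F(-2), 5)) = 441*(234 + 9) = 441*243 = 107163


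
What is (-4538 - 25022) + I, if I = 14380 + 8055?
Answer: -7125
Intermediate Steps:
I = 22435
(-4538 - 25022) + I = (-4538 - 25022) + 22435 = -29560 + 22435 = -7125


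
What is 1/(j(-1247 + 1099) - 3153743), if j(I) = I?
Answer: -1/3153891 ≈ -3.1707e-7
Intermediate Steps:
1/(j(-1247 + 1099) - 3153743) = 1/((-1247 + 1099) - 3153743) = 1/(-148 - 3153743) = 1/(-3153891) = -1/3153891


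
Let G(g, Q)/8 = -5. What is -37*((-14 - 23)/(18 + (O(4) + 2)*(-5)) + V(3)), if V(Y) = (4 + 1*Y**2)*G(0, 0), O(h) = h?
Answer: 229511/12 ≈ 19126.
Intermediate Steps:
G(g, Q) = -40 (G(g, Q) = 8*(-5) = -40)
V(Y) = -160 - 40*Y**2 (V(Y) = (4 + 1*Y**2)*(-40) = (4 + Y**2)*(-40) = -160 - 40*Y**2)
-37*((-14 - 23)/(18 + (O(4) + 2)*(-5)) + V(3)) = -37*((-14 - 23)/(18 + (4 + 2)*(-5)) + (-160 - 40*3**2)) = -37*(-37/(18 + 6*(-5)) + (-160 - 40*9)) = -37*(-37/(18 - 30) + (-160 - 360)) = -37*(-37/(-12) - 520) = -37*(-37*(-1/12) - 520) = -37*(37/12 - 520) = -37*(-6203/12) = 229511/12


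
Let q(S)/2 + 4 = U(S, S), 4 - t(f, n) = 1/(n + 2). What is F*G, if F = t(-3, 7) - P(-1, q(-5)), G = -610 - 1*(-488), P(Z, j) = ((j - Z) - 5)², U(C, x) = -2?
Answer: 276818/9 ≈ 30758.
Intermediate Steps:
t(f, n) = 4 - 1/(2 + n) (t(f, n) = 4 - 1/(n + 2) = 4 - 1/(2 + n))
q(S) = -12 (q(S) = -8 + 2*(-2) = -8 - 4 = -12)
P(Z, j) = (-5 + j - Z)²
G = -122 (G = -610 + 488 = -122)
F = -2269/9 (F = (7 + 4*7)/(2 + 7) - (5 - 1 - 1*(-12))² = (7 + 28)/9 - (5 - 1 + 12)² = (⅑)*35 - 1*16² = 35/9 - 1*256 = 35/9 - 256 = -2269/9 ≈ -252.11)
F*G = -2269/9*(-122) = 276818/9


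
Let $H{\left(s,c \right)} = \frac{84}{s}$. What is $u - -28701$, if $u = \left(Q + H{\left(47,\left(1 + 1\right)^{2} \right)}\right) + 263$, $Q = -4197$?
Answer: $\frac{1164133}{47} \approx 24769.0$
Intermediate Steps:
$u = - \frac{184814}{47}$ ($u = \left(-4197 + \frac{84}{47}\right) + 263 = - \frac{197175}{47} + 263 = - \frac{184814}{47} \approx -3932.2$)
$u - -28701 = - \frac{184814}{47} - -28701 = - \frac{184814}{47} + 28701 = \frac{1164133}{47}$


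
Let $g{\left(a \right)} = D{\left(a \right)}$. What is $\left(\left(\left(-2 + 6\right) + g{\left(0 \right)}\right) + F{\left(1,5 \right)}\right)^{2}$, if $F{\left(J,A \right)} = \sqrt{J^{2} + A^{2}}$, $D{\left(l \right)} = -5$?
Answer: $\left(-1 + \sqrt{26}\right)^{2} \approx 16.802$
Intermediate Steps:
$g{\left(a \right)} = -5$
$F{\left(J,A \right)} = \sqrt{A^{2} + J^{2}}$
$\left(\left(\left(-2 + 6\right) + g{\left(0 \right)}\right) + F{\left(1,5 \right)}\right)^{2} = \left(\left(\left(-2 + 6\right) - 5\right) + \sqrt{5^{2} + 1^{2}}\right)^{2} = \left(\left(4 - 5\right) + \sqrt{25 + 1}\right)^{2} = \left(-1 + \sqrt{26}\right)^{2}$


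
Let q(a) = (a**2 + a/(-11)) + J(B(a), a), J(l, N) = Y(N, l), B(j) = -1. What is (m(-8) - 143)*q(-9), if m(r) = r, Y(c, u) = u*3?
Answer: -130917/11 ≈ -11902.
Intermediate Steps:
Y(c, u) = 3*u
J(l, N) = 3*l
q(a) = -3 + a**2 - a/11 (q(a) = (a**2 + a/(-11)) + 3*(-1) = (a**2 - a/11) - 3 = -3 + a**2 - a/11)
(m(-8) - 143)*q(-9) = (-8 - 143)*(-3 + (-9)**2 - 1/11*(-9)) = -151*(-3 + 81 + 9/11) = -151*867/11 = -130917/11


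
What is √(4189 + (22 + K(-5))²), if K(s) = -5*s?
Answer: √6398 ≈ 79.988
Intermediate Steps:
√(4189 + (22 + K(-5))²) = √(4189 + (22 - 5*(-5))²) = √(4189 + (22 + 25)²) = √(4189 + 47²) = √(4189 + 2209) = √6398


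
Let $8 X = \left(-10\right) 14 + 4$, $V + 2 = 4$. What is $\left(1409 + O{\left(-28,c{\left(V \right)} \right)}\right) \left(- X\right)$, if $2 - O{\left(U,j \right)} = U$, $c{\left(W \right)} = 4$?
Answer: $24463$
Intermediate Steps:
$V = 2$ ($V = -2 + 4 = 2$)
$O{\left(U,j \right)} = 2 - U$
$X = -17$ ($X = \frac{\left(-10\right) 14 + 4}{8} = \frac{-140 + 4}{8} = \frac{1}{8} \left(-136\right) = -17$)
$\left(1409 + O{\left(-28,c{\left(V \right)} \right)}\right) \left(- X\right) = \left(1409 + \left(2 - -28\right)\right) \left(\left(-1\right) \left(-17\right)\right) = \left(1409 + \left(2 + 28\right)\right) 17 = \left(1409 + 30\right) 17 = 1439 \cdot 17 = 24463$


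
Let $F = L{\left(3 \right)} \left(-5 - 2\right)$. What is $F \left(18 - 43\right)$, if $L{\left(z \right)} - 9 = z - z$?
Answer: $1575$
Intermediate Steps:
$L{\left(z \right)} = 9$ ($L{\left(z \right)} = 9 + \left(z - z\right) = 9 + 0 = 9$)
$F = -63$ ($F = 9 \left(-5 - 2\right) = 9 \left(-7\right) = -63$)
$F \left(18 - 43\right) = - 63 \left(18 - 43\right) = \left(-63\right) \left(-25\right) = 1575$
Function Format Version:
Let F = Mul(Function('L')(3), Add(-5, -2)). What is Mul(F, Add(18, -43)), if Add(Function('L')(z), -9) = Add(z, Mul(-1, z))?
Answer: 1575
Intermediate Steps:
Function('L')(z) = 9 (Function('L')(z) = Add(9, Add(z, Mul(-1, z))) = Add(9, 0) = 9)
F = -63 (F = Mul(9, Add(-5, -2)) = Mul(9, -7) = -63)
Mul(F, Add(18, -43)) = Mul(-63, Add(18, -43)) = Mul(-63, -25) = 1575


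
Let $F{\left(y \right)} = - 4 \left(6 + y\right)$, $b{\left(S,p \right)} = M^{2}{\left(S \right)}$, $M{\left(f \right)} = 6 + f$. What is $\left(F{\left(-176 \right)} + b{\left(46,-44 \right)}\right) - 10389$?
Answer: $-7005$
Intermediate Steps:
$b{\left(S,p \right)} = \left(6 + S\right)^{2}$
$F{\left(y \right)} = -24 - 4 y$
$\left(F{\left(-176 \right)} + b{\left(46,-44 \right)}\right) - 10389 = \left(\left(-24 - -704\right) + \left(6 + 46\right)^{2}\right) - 10389 = \left(\left(-24 + 704\right) + 52^{2}\right) - 10389 = \left(680 + 2704\right) - 10389 = 3384 - 10389 = -7005$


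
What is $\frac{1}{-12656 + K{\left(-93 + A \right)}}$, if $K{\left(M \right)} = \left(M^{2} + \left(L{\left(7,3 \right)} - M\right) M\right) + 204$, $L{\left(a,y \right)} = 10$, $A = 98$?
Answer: $- \frac{1}{12402} \approx -8.0632 \cdot 10^{-5}$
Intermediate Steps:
$K{\left(M \right)} = 204 + M^{2} + M \left(10 - M\right)$ ($K{\left(M \right)} = \left(M^{2} + \left(10 - M\right) M\right) + 204 = \left(M^{2} + M \left(10 - M\right)\right) + 204 = 204 + M^{2} + M \left(10 - M\right)$)
$\frac{1}{-12656 + K{\left(-93 + A \right)}} = \frac{1}{-12656 + \left(204 + 10 \left(-93 + 98\right)\right)} = \frac{1}{-12656 + \left(204 + 10 \cdot 5\right)} = \frac{1}{-12656 + \left(204 + 50\right)} = \frac{1}{-12656 + 254} = \frac{1}{-12402} = - \frac{1}{12402}$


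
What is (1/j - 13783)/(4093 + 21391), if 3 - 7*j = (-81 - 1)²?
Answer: -46317775/85638982 ≈ -0.54085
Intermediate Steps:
j = -6721/7 (j = 3/7 - (-81 - 1)²/7 = 3/7 - ⅐*(-82)² = 3/7 - ⅐*6724 = 3/7 - 6724/7 = -6721/7 ≈ -960.14)
(1/j - 13783)/(4093 + 21391) = (1/(-6721/7) - 13783)/(4093 + 21391) = (-7/6721 - 13783)/25484 = -92635550/6721*1/25484 = -46317775/85638982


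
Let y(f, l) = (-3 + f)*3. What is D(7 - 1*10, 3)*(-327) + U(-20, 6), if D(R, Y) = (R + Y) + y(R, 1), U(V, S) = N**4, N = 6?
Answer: 7182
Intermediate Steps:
y(f, l) = -9 + 3*f
U(V, S) = 1296 (U(V, S) = 6**4 = 1296)
D(R, Y) = -9 + Y + 4*R (D(R, Y) = (R + Y) + (-9 + 3*R) = -9 + Y + 4*R)
D(7 - 1*10, 3)*(-327) + U(-20, 6) = (-9 + 3 + 4*(7 - 1*10))*(-327) + 1296 = (-9 + 3 + 4*(7 - 10))*(-327) + 1296 = (-9 + 3 + 4*(-3))*(-327) + 1296 = (-9 + 3 - 12)*(-327) + 1296 = -18*(-327) + 1296 = 5886 + 1296 = 7182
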